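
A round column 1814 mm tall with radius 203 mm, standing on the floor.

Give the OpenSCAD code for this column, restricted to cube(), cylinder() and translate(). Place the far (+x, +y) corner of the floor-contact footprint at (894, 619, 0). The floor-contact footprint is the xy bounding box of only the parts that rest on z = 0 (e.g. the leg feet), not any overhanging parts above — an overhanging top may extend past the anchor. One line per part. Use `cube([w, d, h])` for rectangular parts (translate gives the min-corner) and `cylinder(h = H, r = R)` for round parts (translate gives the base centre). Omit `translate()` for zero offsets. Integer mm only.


translate([691, 416, 0]) cylinder(h = 1814, r = 203);


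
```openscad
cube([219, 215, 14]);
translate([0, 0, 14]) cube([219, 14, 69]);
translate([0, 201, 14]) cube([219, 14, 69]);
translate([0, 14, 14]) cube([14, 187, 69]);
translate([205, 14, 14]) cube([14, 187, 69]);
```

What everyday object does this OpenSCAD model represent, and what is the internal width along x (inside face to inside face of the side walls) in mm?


An open box. The internal width is 191 mm.

A 219×215 base slab with four walls standing on it — an open box. The base is 219 mm wide and the walls are 14 mm thick, so the internal width is 219 − 2 × 14 = 191 mm.


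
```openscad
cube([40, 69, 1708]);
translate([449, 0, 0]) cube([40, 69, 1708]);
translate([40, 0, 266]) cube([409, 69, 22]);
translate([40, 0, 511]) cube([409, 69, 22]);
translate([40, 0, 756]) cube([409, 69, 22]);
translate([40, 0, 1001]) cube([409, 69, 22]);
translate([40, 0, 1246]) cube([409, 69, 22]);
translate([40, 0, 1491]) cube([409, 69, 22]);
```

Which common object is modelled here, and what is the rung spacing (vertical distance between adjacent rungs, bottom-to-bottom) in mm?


A ladder. The rung spacing is 245 mm.

Two tall 40×69 posts with 6 short bars between them — a ladder. Adjacent rungs sit at z = 266 and z = 511, so the spacing is 511 − 266 = 245 mm.


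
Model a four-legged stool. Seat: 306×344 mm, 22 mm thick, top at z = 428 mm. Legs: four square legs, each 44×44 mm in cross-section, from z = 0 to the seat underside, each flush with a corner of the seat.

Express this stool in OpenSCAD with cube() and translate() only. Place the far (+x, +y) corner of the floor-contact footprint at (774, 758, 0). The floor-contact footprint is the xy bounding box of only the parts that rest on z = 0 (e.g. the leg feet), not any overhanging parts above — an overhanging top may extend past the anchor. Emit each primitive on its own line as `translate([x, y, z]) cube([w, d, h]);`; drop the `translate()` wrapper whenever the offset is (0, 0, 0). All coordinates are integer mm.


translate([468, 414, 406]) cube([306, 344, 22]);
translate([468, 414, 0]) cube([44, 44, 406]);
translate([730, 414, 0]) cube([44, 44, 406]);
translate([468, 714, 0]) cube([44, 44, 406]);
translate([730, 714, 0]) cube([44, 44, 406]);


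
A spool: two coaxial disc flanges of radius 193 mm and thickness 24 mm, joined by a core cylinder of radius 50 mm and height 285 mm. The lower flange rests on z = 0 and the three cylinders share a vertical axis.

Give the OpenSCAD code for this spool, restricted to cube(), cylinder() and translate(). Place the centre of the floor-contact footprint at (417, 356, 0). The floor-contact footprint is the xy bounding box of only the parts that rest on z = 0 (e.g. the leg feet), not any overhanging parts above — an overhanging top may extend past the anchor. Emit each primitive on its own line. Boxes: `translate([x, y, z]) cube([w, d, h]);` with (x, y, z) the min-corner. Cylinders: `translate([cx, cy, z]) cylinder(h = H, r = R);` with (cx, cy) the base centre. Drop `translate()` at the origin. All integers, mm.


translate([417, 356, 0]) cylinder(h = 24, r = 193);
translate([417, 356, 24]) cylinder(h = 285, r = 50);
translate([417, 356, 309]) cylinder(h = 24, r = 193);


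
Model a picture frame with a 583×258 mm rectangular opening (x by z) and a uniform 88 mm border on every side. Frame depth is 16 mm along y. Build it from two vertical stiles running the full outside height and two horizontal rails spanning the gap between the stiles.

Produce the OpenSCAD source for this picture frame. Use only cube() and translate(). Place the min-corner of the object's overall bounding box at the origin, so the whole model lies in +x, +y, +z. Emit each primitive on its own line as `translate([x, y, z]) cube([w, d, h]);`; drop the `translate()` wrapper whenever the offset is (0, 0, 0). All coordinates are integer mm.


cube([88, 16, 434]);
translate([671, 0, 0]) cube([88, 16, 434]);
translate([88, 0, 0]) cube([583, 16, 88]);
translate([88, 0, 346]) cube([583, 16, 88]);


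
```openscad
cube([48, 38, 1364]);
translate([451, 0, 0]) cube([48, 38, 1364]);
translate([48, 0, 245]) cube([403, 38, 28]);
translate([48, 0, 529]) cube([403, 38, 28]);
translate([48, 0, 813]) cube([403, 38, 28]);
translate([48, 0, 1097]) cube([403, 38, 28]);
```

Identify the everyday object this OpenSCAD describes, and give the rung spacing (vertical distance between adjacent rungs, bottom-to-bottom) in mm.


A ladder. The rung spacing is 284 mm.

Two tall 48×38 posts with 4 short bars between them — a ladder. Adjacent rungs sit at z = 245 and z = 529, so the spacing is 529 − 245 = 284 mm.


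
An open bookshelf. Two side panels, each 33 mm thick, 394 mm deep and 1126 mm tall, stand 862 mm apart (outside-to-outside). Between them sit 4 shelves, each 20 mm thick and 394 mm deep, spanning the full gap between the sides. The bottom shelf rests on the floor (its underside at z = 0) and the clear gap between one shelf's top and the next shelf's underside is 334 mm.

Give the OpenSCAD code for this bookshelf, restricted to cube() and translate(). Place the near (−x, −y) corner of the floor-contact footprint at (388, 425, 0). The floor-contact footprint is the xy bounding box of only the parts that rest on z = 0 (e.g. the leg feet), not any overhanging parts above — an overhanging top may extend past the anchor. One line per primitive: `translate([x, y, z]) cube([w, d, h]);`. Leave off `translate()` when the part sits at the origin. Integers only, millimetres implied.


translate([388, 425, 0]) cube([33, 394, 1126]);
translate([1217, 425, 0]) cube([33, 394, 1126]);
translate([421, 425, 0]) cube([796, 394, 20]);
translate([421, 425, 354]) cube([796, 394, 20]);
translate([421, 425, 708]) cube([796, 394, 20]);
translate([421, 425, 1062]) cube([796, 394, 20]);


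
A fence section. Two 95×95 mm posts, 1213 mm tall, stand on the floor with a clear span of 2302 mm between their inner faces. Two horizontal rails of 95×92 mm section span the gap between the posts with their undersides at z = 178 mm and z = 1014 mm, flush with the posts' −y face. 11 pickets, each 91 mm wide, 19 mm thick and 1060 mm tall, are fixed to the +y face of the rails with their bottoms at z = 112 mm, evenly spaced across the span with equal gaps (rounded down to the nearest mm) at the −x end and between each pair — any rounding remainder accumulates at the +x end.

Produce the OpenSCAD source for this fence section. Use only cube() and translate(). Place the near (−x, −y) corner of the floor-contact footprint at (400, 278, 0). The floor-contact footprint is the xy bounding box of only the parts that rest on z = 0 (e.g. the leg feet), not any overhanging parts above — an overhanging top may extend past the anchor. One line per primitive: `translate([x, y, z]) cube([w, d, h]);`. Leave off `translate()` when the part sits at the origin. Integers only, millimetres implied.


translate([400, 278, 0]) cube([95, 95, 1213]);
translate([2797, 278, 0]) cube([95, 95, 1213]);
translate([495, 278, 178]) cube([2302, 95, 92]);
translate([495, 278, 1014]) cube([2302, 95, 92]);
translate([603, 373, 112]) cube([91, 19, 1060]);
translate([802, 373, 112]) cube([91, 19, 1060]);
translate([1001, 373, 112]) cube([91, 19, 1060]);
translate([1200, 373, 112]) cube([91, 19, 1060]);
translate([1399, 373, 112]) cube([91, 19, 1060]);
translate([1598, 373, 112]) cube([91, 19, 1060]);
translate([1797, 373, 112]) cube([91, 19, 1060]);
translate([1996, 373, 112]) cube([91, 19, 1060]);
translate([2195, 373, 112]) cube([91, 19, 1060]);
translate([2394, 373, 112]) cube([91, 19, 1060]);
translate([2593, 373, 112]) cube([91, 19, 1060]);


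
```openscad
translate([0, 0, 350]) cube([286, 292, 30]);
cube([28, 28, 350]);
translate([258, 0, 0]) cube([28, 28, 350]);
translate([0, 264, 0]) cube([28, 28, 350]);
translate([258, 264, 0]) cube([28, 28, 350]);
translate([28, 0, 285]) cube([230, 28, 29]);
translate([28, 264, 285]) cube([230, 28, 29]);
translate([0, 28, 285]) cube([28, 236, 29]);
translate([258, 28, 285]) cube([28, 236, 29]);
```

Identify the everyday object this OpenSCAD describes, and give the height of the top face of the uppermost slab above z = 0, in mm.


A stool. The seat height is 380 mm.

A 286×292×30 slab at z = 350 on four corner posts — a stool. The seat top is 350 + 30 = 380 mm.


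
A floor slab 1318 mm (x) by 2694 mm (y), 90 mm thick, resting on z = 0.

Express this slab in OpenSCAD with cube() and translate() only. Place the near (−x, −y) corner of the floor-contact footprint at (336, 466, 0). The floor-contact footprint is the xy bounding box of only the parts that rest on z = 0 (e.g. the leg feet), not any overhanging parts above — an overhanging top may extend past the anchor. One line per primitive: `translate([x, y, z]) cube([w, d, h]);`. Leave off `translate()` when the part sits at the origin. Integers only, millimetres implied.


translate([336, 466, 0]) cube([1318, 2694, 90]);


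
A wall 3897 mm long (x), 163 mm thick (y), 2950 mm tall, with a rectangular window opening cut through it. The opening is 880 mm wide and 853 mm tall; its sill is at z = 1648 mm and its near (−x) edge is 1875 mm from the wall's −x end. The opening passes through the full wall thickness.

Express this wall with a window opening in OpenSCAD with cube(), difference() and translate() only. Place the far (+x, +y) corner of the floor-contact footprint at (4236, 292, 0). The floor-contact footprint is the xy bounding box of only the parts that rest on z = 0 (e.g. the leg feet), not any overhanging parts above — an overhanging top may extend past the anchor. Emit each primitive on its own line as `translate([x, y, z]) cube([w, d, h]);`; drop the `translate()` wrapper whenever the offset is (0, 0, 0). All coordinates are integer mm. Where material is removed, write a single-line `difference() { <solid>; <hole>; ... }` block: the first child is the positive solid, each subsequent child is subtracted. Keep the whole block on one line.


difference() { translate([339, 129, 0]) cube([3897, 163, 2950]); translate([2214, 129, 1648]) cube([880, 163, 853]); }


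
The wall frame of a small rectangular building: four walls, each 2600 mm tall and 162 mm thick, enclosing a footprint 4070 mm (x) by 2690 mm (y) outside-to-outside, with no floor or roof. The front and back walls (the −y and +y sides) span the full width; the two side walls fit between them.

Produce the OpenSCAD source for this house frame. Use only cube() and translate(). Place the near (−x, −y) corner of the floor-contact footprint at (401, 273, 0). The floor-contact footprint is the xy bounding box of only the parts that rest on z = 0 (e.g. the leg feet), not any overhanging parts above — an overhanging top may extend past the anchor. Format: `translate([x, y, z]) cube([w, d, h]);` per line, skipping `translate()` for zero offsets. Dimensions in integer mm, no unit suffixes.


translate([401, 273, 0]) cube([4070, 162, 2600]);
translate([401, 2801, 0]) cube([4070, 162, 2600]);
translate([401, 435, 0]) cube([162, 2366, 2600]);
translate([4309, 435, 0]) cube([162, 2366, 2600]);


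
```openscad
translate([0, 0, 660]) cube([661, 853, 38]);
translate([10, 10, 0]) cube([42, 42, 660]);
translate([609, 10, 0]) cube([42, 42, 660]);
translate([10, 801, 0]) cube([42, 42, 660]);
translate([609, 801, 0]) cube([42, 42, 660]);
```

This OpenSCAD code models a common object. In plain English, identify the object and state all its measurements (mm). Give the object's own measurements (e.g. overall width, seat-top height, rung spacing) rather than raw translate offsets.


A table: top 661 mm (x) × 853 mm (y), 38 mm thick, upper face at z = 698 mm, on four 42×42 mm square legs, each inset 10 mm from the nearest pair of top edges from z = 0 to the bottom of the top.


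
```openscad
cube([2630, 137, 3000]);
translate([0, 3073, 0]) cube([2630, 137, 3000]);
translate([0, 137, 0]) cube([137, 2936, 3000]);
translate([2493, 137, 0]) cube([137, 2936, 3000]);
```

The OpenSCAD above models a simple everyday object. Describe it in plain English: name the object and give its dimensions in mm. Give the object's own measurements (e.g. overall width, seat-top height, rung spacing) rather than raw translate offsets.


The wall frame of a small rectangular building: four walls, each 3000 mm tall and 137 mm thick, enclosing a footprint 2630 mm (x) by 3210 mm (y) outside-to-outside, with no floor or roof. The front and back walls (the −y and +y sides) span the full width; the two side walls fit between them.


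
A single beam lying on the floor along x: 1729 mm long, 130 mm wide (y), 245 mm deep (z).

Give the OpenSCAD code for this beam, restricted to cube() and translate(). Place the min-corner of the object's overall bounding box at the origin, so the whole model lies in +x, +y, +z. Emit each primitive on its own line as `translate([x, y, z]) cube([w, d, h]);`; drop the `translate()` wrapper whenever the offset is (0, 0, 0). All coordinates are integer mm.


cube([1729, 130, 245]);


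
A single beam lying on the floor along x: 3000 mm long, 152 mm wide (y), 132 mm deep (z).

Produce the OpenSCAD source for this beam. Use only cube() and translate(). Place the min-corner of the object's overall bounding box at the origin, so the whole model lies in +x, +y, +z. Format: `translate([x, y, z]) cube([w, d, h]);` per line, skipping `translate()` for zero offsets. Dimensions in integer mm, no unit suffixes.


cube([3000, 152, 132]);


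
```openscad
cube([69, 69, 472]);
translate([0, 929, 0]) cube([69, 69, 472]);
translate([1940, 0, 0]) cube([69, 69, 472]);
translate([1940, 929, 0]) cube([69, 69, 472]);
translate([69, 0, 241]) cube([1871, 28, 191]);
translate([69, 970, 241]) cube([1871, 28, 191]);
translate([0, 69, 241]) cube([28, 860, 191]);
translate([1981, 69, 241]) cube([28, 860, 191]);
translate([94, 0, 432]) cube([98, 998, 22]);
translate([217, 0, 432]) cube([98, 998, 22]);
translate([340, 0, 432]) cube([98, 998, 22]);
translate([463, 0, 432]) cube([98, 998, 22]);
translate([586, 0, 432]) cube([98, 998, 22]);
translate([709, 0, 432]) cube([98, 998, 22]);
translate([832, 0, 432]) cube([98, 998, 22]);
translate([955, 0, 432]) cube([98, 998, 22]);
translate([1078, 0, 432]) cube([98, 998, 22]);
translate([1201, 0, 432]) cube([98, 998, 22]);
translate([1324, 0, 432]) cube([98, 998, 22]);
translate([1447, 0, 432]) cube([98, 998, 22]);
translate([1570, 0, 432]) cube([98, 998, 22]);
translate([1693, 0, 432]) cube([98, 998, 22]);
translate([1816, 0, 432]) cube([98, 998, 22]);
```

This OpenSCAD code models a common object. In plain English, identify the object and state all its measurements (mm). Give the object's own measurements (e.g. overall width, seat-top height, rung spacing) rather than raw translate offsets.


A bed frame 2009 mm long (x) by 998 mm wide (y). Four 69×69 mm corner posts, 472 mm tall, at the corners of the footprint. Four rails of 28 mm thickness and 191 mm height run between adjacent posts with their undersides at z = 241 mm, their outer faces flush with the outside of the frame (the two x-running rails run between the posts' inner faces; the two y-running rails run between the posts' inner faces). 15 slats, each 98 mm wide (x) and 22 mm thick, lie across the top of the two x-running rails, running the full 998 mm width of the frame in y; along x they sit between the end posts with a 25 mm gap after the −x posts and between neighbouring slats, leaving 26 mm before the +x posts.


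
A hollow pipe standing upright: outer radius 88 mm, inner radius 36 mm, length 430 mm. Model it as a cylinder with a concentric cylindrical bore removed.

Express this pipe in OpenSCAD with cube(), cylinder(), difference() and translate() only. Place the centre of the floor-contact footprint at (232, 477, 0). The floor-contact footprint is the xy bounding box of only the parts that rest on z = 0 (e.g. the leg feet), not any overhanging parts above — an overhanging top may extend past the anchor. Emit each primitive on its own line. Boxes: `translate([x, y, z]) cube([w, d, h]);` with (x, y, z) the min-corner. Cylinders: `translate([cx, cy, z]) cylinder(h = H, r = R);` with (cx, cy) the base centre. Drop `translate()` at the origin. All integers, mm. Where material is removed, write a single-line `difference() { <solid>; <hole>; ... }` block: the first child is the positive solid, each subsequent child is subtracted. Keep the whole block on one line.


difference() { translate([232, 477, 0]) cylinder(h = 430, r = 88); translate([232, 477, 0]) cylinder(h = 430, r = 36); }


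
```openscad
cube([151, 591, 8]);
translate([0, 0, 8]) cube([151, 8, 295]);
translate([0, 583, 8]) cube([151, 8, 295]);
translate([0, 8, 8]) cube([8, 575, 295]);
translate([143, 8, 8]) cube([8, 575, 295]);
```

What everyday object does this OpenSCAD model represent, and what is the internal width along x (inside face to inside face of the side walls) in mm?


An open box. The internal width is 135 mm.

A 151×591 base slab with four walls standing on it — an open box. The base is 151 mm wide and the walls are 8 mm thick, so the internal width is 151 − 2 × 8 = 135 mm.


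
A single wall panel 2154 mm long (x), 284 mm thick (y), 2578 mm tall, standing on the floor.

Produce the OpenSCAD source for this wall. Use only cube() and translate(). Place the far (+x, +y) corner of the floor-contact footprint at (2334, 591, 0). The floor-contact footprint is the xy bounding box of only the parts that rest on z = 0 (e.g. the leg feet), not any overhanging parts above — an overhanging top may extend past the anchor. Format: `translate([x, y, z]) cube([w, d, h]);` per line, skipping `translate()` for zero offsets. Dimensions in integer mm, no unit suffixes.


translate([180, 307, 0]) cube([2154, 284, 2578]);


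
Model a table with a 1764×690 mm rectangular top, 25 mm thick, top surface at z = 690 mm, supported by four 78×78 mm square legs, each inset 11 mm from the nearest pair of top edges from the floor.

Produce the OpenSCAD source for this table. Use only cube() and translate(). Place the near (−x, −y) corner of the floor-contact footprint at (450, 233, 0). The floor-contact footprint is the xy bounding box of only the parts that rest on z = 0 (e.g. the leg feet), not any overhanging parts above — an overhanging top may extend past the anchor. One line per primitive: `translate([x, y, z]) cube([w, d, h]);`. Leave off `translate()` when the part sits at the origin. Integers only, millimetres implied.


// leg_h = 690 - 25 = 665
translate([439, 222, 665]) cube([1764, 690, 25]);
translate([450, 233, 0]) cube([78, 78, 665]);
translate([2114, 233, 0]) cube([78, 78, 665]);
translate([450, 823, 0]) cube([78, 78, 665]);
translate([2114, 823, 0]) cube([78, 78, 665]);


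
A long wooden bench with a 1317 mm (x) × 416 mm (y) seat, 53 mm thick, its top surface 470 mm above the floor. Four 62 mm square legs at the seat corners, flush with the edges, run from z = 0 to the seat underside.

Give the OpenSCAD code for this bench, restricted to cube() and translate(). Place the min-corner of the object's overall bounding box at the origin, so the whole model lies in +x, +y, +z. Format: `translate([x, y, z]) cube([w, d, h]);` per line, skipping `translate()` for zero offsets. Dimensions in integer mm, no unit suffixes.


translate([0, 0, 417]) cube([1317, 416, 53]);
cube([62, 62, 417]);
translate([0, 354, 0]) cube([62, 62, 417]);
translate([1255, 0, 0]) cube([62, 62, 417]);
translate([1255, 354, 0]) cube([62, 62, 417]);


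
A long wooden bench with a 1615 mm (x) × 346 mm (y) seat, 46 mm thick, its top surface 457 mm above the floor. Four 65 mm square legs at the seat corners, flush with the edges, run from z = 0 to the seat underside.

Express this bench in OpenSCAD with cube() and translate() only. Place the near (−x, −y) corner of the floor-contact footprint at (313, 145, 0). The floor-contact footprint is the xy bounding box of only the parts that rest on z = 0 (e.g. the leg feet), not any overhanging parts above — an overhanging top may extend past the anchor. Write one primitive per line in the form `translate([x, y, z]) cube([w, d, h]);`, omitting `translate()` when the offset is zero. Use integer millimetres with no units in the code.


// leg_h = 457 − 46 = 411
translate([313, 145, 411]) cube([1615, 346, 46]);
translate([313, 145, 0]) cube([65, 65, 411]);
translate([313, 426, 0]) cube([65, 65, 411]);
translate([1863, 145, 0]) cube([65, 65, 411]);
translate([1863, 426, 0]) cube([65, 65, 411]);


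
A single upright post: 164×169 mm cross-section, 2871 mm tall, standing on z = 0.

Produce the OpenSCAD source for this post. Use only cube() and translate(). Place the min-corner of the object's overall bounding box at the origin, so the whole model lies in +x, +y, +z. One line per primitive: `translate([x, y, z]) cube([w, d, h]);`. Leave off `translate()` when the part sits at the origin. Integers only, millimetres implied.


cube([164, 169, 2871]);


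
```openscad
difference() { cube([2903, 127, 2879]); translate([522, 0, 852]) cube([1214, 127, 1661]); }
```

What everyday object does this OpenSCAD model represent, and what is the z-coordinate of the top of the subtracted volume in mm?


A wall with a window opening. The window head height is 2513 mm.

A wall with a rectangular opening subtracted — a window. Sill at z = 852, opening 1661 mm tall, so the head is at 852 + 1661 = 2513 mm.


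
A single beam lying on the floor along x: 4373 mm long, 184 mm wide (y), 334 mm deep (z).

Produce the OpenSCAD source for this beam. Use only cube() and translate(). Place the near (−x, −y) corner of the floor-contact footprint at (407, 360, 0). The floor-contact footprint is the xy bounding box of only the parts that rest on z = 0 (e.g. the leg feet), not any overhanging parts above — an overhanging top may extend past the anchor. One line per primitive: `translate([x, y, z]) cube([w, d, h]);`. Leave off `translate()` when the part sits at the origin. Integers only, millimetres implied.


translate([407, 360, 0]) cube([4373, 184, 334]);


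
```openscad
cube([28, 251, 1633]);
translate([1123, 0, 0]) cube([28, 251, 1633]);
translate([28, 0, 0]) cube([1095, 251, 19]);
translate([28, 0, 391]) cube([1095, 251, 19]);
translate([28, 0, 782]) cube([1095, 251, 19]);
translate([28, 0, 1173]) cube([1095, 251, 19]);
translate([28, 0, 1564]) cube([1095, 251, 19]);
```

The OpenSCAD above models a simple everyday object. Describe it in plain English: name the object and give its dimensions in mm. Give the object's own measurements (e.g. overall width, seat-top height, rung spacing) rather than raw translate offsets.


An open bookshelf. Two side panels, each 28 mm thick, 251 mm deep and 1633 mm tall, stand 1151 mm apart (outside-to-outside). Between them sit 5 shelves, each 19 mm thick and 251 mm deep, spanning the full gap between the sides. The bottom shelf rests on the floor (its underside at z = 0) and the clear gap between one shelf's top and the next shelf's underside is 372 mm.


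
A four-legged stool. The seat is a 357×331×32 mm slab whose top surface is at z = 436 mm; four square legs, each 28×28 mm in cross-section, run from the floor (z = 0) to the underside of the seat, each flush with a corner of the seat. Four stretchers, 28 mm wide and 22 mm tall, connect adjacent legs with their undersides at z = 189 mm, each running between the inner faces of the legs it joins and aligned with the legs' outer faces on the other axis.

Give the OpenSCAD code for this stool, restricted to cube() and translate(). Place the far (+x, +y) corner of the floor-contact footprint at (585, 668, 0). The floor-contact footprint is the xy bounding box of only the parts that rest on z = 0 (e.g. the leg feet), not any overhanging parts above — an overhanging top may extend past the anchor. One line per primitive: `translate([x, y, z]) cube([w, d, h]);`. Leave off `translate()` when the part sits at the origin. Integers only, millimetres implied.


translate([228, 337, 404]) cube([357, 331, 32]);
translate([228, 337, 0]) cube([28, 28, 404]);
translate([557, 337, 0]) cube([28, 28, 404]);
translate([228, 640, 0]) cube([28, 28, 404]);
translate([557, 640, 0]) cube([28, 28, 404]);
translate([256, 337, 189]) cube([301, 28, 22]);
translate([256, 640, 189]) cube([301, 28, 22]);
translate([228, 365, 189]) cube([28, 275, 22]);
translate([557, 365, 189]) cube([28, 275, 22]);


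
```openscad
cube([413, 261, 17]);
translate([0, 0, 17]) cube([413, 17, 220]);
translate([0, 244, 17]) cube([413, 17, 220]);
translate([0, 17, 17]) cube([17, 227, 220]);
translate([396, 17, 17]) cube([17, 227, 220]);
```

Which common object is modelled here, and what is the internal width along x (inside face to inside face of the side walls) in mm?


An open box. The internal width is 379 mm.

A 413×261 base slab with four walls standing on it — an open box. The base is 413 mm wide and the walls are 17 mm thick, so the internal width is 413 − 2 × 17 = 379 mm.


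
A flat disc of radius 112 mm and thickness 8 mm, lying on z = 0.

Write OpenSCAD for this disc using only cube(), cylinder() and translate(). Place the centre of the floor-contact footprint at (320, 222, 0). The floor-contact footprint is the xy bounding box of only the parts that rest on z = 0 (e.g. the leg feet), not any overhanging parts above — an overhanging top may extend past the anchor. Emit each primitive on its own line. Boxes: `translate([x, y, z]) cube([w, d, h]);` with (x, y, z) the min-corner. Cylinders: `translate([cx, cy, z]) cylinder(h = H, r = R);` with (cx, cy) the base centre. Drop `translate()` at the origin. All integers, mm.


translate([320, 222, 0]) cylinder(h = 8, r = 112);


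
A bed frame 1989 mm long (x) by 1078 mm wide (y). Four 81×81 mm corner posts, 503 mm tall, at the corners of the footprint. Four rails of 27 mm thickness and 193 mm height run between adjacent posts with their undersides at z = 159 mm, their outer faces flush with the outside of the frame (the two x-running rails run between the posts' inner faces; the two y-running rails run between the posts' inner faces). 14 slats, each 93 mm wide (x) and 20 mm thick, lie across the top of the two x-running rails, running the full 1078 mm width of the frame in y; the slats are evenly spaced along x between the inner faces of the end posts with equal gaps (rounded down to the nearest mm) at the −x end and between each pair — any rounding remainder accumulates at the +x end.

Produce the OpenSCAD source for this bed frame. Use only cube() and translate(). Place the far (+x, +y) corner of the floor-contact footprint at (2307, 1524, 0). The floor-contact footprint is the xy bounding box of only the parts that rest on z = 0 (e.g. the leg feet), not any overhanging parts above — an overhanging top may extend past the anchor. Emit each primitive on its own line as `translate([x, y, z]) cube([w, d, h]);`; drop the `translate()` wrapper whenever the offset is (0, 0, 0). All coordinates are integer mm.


translate([318, 446, 0]) cube([81, 81, 503]);
translate([318, 1443, 0]) cube([81, 81, 503]);
translate([2226, 446, 0]) cube([81, 81, 503]);
translate([2226, 1443, 0]) cube([81, 81, 503]);
translate([399, 446, 159]) cube([1827, 27, 193]);
translate([399, 1497, 159]) cube([1827, 27, 193]);
translate([318, 527, 159]) cube([27, 916, 193]);
translate([2280, 527, 159]) cube([27, 916, 193]);
translate([434, 446, 352]) cube([93, 1078, 20]);
translate([562, 446, 352]) cube([93, 1078, 20]);
translate([690, 446, 352]) cube([93, 1078, 20]);
translate([818, 446, 352]) cube([93, 1078, 20]);
translate([946, 446, 352]) cube([93, 1078, 20]);
translate([1074, 446, 352]) cube([93, 1078, 20]);
translate([1202, 446, 352]) cube([93, 1078, 20]);
translate([1330, 446, 352]) cube([93, 1078, 20]);
translate([1458, 446, 352]) cube([93, 1078, 20]);
translate([1586, 446, 352]) cube([93, 1078, 20]);
translate([1714, 446, 352]) cube([93, 1078, 20]);
translate([1842, 446, 352]) cube([93, 1078, 20]);
translate([1970, 446, 352]) cube([93, 1078, 20]);
translate([2098, 446, 352]) cube([93, 1078, 20]);


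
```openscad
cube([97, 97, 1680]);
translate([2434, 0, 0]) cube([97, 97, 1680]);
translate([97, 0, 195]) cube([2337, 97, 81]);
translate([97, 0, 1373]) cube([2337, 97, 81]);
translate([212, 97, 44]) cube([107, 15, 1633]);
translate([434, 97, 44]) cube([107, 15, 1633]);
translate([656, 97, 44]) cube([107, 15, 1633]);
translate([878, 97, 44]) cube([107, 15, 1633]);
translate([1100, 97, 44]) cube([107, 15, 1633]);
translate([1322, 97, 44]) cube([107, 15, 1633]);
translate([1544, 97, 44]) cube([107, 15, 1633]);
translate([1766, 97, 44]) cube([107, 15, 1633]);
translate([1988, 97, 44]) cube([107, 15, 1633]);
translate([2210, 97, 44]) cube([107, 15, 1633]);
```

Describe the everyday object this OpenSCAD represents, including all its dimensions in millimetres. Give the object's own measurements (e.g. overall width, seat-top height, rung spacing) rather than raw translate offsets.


A fence section. Two 97×97 mm posts, 1680 mm tall, stand on the floor with a clear span of 2337 mm between their inner faces. Two horizontal rails of 97×81 mm section span the gap between the posts with their undersides at z = 195 mm and z = 1373 mm, flush with the posts' −y face. 10 pickets, each 107 mm wide, 15 mm thick and 1633 mm tall, are fixed to the +y face of the rails with their bottoms at z = 44 mm, spaced across the span with a 115 mm gap after the −x post and between neighbouring pickets, with 117 mm left before the +x post.


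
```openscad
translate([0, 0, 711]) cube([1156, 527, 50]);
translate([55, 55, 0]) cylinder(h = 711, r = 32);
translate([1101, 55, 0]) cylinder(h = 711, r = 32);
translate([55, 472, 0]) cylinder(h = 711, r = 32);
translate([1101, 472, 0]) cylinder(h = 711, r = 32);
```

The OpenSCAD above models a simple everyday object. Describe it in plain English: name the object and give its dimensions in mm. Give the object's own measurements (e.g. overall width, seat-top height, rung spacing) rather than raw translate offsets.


A rectangular dining table. The top is 1156×527×50 mm with its upper surface at z = 761 mm. It stands on four round legs of 64 mm diameter, each leg's bounding box inset 23 mm from the nearest pair of top edges, running from the floor to the underside of the top.


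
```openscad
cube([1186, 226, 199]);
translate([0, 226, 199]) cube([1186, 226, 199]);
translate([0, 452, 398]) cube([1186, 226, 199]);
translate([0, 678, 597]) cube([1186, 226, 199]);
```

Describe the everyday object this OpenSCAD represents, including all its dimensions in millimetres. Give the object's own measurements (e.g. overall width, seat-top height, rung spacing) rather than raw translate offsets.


A straight staircase of 4 solid steps. Each step is 1186 mm wide (x), 226 mm deep (y, the going) and 199 mm tall (the rise). The first step rests on the floor; each subsequent step sits one going further in +y and one rise higher in +z, directly behind and above the previous step with no overlap.


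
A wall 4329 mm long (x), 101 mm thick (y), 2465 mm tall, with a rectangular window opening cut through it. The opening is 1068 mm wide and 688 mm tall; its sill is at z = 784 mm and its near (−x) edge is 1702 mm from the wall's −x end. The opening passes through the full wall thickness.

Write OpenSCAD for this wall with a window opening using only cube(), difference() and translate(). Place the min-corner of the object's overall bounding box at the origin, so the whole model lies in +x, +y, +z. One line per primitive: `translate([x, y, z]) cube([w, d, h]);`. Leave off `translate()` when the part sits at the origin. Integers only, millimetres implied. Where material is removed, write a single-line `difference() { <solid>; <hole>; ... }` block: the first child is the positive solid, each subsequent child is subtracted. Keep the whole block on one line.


difference() { cube([4329, 101, 2465]); translate([1702, 0, 784]) cube([1068, 101, 688]); }


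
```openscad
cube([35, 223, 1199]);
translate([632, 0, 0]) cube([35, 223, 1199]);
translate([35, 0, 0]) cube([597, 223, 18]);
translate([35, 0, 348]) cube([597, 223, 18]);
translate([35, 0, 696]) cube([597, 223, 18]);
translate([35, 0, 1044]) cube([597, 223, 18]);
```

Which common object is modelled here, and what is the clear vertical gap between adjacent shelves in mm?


A bookshelf. The clear shelf gap is 330 mm.

Two tall side panels with 4 horizontal boards between them — a bookshelf. The first two shelf undersides are at z = 0 and z = 348; with shelf thickness 18, the clear gap is 348 − 0 − 18 = 330 mm.


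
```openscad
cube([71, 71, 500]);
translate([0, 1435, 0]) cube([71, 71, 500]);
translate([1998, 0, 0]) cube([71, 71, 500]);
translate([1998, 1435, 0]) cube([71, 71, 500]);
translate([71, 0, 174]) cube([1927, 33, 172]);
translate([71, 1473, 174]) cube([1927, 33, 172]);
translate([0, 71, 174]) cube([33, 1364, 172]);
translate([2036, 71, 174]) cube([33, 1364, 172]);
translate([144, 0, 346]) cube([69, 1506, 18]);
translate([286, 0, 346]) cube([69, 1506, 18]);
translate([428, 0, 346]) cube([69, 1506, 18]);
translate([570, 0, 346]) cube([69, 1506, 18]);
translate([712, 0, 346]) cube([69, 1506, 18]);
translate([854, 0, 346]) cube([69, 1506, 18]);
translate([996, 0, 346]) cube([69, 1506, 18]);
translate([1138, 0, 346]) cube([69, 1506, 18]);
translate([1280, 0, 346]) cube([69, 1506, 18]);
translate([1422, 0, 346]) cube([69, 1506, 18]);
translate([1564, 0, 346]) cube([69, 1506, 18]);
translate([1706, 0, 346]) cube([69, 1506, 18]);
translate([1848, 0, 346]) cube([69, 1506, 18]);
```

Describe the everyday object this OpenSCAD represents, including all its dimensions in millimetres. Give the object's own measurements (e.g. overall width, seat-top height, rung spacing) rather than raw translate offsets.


A bed frame 2069 mm long (x) by 1506 mm wide (y). Four 71×71 mm corner posts, 500 mm tall, at the corners of the footprint. Four rails of 33 mm thickness and 172 mm height run between adjacent posts with their undersides at z = 174 mm, their outer faces flush with the outside of the frame (the two x-running rails run between the posts' inner faces; the two y-running rails run between the posts' inner faces). 13 slats, each 69 mm wide (x) and 18 mm thick, lie across the top of the two x-running rails, running the full 1506 mm width of the frame in y; along x they sit between the end posts with a 73 mm gap after the −x posts and between neighbouring slats, leaving 81 mm before the +x posts.


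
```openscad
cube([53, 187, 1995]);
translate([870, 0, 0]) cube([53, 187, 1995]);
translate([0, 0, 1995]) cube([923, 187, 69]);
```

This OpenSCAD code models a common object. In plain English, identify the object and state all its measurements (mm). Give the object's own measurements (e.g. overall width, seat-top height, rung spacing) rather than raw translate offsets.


A door frame. The clear opening is 817 mm wide and 1995 mm high. Two 53 mm wide jambs, 187 mm deep, stand either side of the opening from the floor to the top of the opening. A 69 mm thick head sits across the top of both jambs, spanning the full outside width of the frame.


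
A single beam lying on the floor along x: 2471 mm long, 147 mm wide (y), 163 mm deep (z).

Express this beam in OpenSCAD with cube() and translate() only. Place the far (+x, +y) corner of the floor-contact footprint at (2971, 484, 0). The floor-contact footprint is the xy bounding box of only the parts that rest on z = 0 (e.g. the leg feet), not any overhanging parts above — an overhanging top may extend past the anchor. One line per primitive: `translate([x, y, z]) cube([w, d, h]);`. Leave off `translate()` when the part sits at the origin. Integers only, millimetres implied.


translate([500, 337, 0]) cube([2471, 147, 163]);


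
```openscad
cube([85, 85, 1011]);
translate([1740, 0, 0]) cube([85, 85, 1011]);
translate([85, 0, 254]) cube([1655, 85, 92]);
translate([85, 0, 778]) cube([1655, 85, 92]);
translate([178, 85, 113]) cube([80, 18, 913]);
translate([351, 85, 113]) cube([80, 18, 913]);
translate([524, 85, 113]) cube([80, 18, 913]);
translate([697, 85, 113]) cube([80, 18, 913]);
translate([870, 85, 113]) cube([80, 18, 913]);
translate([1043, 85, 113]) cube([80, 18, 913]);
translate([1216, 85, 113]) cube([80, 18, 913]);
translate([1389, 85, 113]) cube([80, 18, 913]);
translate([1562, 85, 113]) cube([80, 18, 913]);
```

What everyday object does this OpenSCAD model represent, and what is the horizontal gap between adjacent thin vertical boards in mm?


A fence section. The picket gap is 93 mm.

Two posts, two rails, 9 pickets — a fence section. Span 1655 mm holds 9 pickets of 80 mm with 10 equal gaps: ⌊(1655 − 9·80) / 10⌋ = 93 mm.


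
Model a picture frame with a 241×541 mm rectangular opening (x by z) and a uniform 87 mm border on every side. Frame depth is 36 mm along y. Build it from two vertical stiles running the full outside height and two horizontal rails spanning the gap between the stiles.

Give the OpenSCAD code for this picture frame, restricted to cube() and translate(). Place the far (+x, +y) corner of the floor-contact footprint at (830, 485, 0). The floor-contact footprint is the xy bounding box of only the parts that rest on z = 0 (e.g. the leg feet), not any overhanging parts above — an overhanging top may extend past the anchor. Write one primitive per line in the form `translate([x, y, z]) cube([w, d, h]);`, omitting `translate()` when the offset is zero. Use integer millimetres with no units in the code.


translate([415, 449, 0]) cube([87, 36, 715]);
translate([743, 449, 0]) cube([87, 36, 715]);
translate([502, 449, 0]) cube([241, 36, 87]);
translate([502, 449, 628]) cube([241, 36, 87]);


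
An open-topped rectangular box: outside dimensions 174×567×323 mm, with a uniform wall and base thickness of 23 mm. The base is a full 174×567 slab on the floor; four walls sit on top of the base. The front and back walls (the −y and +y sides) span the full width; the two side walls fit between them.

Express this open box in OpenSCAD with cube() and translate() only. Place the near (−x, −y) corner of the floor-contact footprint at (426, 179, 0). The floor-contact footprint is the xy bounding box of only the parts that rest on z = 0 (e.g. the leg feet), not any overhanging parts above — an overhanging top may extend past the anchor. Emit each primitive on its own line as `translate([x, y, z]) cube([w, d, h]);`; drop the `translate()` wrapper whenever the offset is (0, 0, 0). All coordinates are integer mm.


translate([426, 179, 0]) cube([174, 567, 23]);
translate([426, 179, 23]) cube([174, 23, 300]);
translate([426, 723, 23]) cube([174, 23, 300]);
translate([426, 202, 23]) cube([23, 521, 300]);
translate([577, 202, 23]) cube([23, 521, 300]);


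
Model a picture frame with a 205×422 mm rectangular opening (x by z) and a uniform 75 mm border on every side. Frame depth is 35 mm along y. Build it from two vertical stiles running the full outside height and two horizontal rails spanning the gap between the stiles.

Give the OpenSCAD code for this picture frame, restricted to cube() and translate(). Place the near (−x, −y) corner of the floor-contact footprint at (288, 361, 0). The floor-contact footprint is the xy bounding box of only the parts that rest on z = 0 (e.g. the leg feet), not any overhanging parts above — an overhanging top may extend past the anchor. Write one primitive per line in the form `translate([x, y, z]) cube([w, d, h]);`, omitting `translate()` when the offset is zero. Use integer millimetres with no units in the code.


translate([288, 361, 0]) cube([75, 35, 572]);
translate([568, 361, 0]) cube([75, 35, 572]);
translate([363, 361, 0]) cube([205, 35, 75]);
translate([363, 361, 497]) cube([205, 35, 75]);
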